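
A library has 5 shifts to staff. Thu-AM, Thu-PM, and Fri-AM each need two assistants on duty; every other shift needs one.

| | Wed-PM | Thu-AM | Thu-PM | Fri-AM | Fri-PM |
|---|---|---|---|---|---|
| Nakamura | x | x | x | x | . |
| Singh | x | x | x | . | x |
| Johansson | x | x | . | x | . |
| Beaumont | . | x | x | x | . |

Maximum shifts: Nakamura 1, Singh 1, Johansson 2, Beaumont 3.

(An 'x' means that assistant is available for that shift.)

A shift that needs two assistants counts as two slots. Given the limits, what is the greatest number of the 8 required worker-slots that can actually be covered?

7

Total capacity across all assistants is 1+1+2+3 = 7, and 8 slots are needed, so at most 7 can be filled.
An assignment achieving 7: Wed-PM→Nakamura, Thu-AM→Johansson+Beaumont, Thu-PM→Beaumont, Fri-AM→Johansson+Beaumont, Fri-PM→Singh.
Loads: Nakamura 1/1, Singh 1/1, Johansson 2/2, Beaumont 3/3.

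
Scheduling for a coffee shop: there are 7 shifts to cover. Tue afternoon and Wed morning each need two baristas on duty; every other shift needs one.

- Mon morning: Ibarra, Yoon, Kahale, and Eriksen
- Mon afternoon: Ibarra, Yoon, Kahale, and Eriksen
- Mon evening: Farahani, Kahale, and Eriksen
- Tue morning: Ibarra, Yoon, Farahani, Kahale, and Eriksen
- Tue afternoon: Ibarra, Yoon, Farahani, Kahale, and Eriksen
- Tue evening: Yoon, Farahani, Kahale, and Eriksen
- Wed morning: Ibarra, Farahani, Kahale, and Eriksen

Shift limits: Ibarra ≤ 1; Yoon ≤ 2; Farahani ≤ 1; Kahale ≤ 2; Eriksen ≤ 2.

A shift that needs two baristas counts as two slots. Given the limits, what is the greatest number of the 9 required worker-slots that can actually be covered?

Total capacity across all baristas is 1+2+1+2+2 = 8, and 9 slots are needed, so at most 8 can be filled.
An assignment achieving 8: Mon morning→Ibarra, Mon afternoon→Yoon, Mon evening→Farahani, Tue morning→Kahale, Tue afternoon→Eriksen, Tue evening→Yoon, Wed morning→Kahale+Eriksen.
Loads: Ibarra 1/1, Yoon 2/2, Farahani 1/1, Kahale 2/2, Eriksen 2/2.

8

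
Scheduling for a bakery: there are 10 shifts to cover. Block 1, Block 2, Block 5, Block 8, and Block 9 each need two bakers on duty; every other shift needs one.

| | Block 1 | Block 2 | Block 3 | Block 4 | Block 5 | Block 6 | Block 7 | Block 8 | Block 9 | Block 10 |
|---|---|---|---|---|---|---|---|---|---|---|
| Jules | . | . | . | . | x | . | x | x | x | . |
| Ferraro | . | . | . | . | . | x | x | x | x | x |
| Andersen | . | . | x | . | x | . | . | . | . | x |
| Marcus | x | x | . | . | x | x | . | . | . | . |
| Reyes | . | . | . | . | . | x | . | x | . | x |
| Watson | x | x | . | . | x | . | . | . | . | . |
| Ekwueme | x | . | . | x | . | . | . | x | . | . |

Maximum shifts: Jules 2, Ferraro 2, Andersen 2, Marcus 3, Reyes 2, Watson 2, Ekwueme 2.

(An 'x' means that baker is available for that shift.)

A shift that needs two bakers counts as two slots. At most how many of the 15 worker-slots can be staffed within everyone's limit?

Total capacity across all bakers is 2+2+2+3+2+2+2 = 15, and 15 slots are needed, so at most 15 can be filled.
An assignment achieving 15: Block 1→Marcus+Watson, Block 2→Marcus+Watson, Block 3→Andersen, Block 4→Ekwueme, Block 5→Andersen+Marcus, Block 6→Ferraro, Block 7→Jules, Block 8→Reyes+Ekwueme, Block 9→Jules+Ferraro, Block 10→Reyes.
Loads: Jules 2/2, Ferraro 2/2, Andersen 2/2, Marcus 3/3, Reyes 2/2, Watson 2/2, Ekwueme 2/2.

15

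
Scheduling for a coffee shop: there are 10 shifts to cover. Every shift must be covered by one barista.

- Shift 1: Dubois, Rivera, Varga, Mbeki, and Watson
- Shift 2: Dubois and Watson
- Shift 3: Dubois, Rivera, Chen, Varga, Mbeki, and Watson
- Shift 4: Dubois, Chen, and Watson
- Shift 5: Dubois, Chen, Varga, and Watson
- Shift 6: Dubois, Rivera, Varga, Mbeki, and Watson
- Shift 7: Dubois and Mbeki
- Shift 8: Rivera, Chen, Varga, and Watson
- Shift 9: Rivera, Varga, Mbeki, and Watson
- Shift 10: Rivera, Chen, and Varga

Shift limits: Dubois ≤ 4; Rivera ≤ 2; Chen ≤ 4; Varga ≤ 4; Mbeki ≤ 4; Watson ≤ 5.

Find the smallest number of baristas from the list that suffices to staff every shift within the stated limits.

3

10 slots to fill and no one can take more than 5, so at least ⌈10/5⌉ = 2 baristas are needed.
Any 2 baristas together have capacity at most 5+4 = 9 < 10 slots, so 2 can never suffice.
Dubois, Rivera, and Chen alone can cover everything: Shift 1→Dubois, Shift 2→Dubois, Shift 3→Chen, Shift 4→Dubois, Shift 5→Chen, Shift 6→Rivera, Shift 7→Dubois, Shift 8→Chen, Shift 9→Rivera, Shift 10→Chen.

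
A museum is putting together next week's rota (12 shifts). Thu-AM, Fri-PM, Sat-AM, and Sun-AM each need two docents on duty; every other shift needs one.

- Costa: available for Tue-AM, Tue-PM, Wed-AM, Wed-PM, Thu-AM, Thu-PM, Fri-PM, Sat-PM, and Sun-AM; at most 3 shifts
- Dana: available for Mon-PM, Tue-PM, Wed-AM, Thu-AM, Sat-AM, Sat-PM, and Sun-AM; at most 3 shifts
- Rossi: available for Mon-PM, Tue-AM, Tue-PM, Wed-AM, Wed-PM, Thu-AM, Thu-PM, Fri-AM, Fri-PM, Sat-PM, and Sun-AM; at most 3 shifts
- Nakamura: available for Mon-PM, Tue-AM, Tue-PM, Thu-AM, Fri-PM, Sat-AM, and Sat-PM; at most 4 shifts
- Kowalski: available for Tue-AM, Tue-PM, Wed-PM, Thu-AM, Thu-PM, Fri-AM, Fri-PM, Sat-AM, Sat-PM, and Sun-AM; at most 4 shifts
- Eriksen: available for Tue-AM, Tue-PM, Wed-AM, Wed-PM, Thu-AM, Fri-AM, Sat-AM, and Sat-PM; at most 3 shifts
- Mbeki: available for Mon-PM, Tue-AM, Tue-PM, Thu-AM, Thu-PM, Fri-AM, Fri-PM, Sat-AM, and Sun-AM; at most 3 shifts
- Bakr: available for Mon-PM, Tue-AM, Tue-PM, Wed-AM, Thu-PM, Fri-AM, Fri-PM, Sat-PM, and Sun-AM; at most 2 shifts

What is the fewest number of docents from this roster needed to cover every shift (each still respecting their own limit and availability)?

5

16 slots to fill and no one can take more than 4, so at least ⌈16/4⌉ = 4 docents are needed.
Any 4 docents together have capacity at most 4+4+3+3 = 14 < 16 slots, so 4 can never suffice.
Costa, Dana, Rossi, Nakamura, and Kowalski alone can cover everything: Mon-PM→Dana, Tue-AM→Rossi, Tue-PM→Dana, Wed-AM→Costa, Wed-PM→Costa, Thu-AM→Nakamura+Kowalski, Thu-PM→Costa, Fri-AM→Rossi, Fri-PM→Nakamura+Kowalski, Sat-AM→Dana+Nakamura, Sat-PM→Nakamura, Sun-AM→Rossi+Kowalski.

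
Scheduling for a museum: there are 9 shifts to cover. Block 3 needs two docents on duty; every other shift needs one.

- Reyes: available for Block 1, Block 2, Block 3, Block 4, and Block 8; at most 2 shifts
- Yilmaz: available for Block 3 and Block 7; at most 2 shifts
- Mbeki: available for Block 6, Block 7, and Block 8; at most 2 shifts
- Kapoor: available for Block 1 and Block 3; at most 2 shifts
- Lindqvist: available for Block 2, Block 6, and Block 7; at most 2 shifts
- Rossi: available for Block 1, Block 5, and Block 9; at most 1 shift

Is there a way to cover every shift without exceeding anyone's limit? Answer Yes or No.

Total capacity is 11 and 10 slots are needed, so capacity alone doesn't rule it out.
Shifts {Block 5, Block 9} need 2 worker-slots in total, but the docents available for any of those shifts (Rossi) can supply at most 1 among them. So no valid schedule exists.

No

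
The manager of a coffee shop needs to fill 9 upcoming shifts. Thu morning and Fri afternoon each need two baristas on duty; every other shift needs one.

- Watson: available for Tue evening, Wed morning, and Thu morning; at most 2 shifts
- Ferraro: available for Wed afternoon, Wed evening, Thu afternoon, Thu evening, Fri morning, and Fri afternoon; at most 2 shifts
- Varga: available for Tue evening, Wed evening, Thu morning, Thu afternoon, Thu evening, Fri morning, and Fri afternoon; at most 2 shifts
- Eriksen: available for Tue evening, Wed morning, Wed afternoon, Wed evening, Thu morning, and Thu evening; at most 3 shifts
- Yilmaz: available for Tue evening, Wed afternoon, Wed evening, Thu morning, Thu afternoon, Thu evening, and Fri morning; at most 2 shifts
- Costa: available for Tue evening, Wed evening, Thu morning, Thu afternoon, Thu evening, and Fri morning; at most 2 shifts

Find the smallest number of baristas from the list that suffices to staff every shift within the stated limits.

5

11 slots to fill and no one can take more than 3, so at least ⌈11/3⌉ = 4 baristas are needed.
Any 4 baristas together have capacity at most 3+2+2+2 = 9 < 11 slots, so 4 can never suffice.
Watson, Ferraro, Varga, Eriksen, and Yilmaz alone can cover everything: Tue evening→Watson, Wed morning→Watson, Wed afternoon→Ferraro, Wed evening→Eriksen, Thu morning→Eriksen+Yilmaz, Thu afternoon→Varga, Thu evening→Eriksen, Fri morning→Yilmaz, Fri afternoon→Ferraro+Varga.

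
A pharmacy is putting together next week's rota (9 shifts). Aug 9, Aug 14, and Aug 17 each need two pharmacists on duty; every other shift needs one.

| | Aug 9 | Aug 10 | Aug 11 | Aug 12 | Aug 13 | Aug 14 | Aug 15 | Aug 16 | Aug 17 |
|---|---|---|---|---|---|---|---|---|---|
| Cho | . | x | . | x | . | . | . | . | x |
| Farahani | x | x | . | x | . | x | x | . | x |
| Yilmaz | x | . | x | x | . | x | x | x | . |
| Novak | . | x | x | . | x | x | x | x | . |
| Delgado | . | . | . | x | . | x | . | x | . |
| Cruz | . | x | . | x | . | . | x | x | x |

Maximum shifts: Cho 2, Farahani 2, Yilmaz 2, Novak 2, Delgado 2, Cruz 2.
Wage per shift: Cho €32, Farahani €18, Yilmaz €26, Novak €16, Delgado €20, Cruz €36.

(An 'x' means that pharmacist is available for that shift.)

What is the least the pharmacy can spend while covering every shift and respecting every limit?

Aug 9 can only be covered by Farahani and Yilmaz, so that assignment is forced.
Aug 13 can only be covered by Novak, so that assignment is forced.
Picking the cheapest available pharmacist for each shift independently would cost €226, but that ignores the shift limits.
An optimal schedule: Aug 9→Farahani+Yilmaz, Aug 10→Cho, Aug 11→Yilmaz, Aug 12→Cruz, Aug 13→Novak, Aug 14→Novak+Delgado, Aug 15→Cruz, Aug 16→Delgado, Aug 17→Cho+Farahani.
Total: 18 + 26 + 32 + 26 + 36 + 16 + 16 + 20 + 36 + 20 + 32 + 18 = €296.

€296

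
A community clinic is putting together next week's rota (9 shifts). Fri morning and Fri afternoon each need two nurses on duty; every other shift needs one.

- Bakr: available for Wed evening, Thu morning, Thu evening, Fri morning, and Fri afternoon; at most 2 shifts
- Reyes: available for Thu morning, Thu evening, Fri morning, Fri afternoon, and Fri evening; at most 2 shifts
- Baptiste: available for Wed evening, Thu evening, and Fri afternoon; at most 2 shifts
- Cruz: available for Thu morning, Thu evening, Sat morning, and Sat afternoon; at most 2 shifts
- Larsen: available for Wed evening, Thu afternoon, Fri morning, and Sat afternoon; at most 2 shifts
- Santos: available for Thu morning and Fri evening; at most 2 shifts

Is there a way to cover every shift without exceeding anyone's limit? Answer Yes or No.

Yes

Thu afternoon can only be covered by Larsen, so that assignment is forced.
Sat morning can only be covered by Cruz, so that assignment is forced.
One valid schedule: Wed evening→Bakr, Thu morning→Santos, Thu afternoon→Larsen, Thu evening→Baptiste, Fri morning→Bakr+Larsen, Fri afternoon→Reyes+Baptiste, Fri evening→Reyes, Sat morning→Cruz, Sat afternoon→Cruz.
Loads: Bakr 2/2, Reyes 2/2, Baptiste 2/2, Cruz 2/2, Larsen 2/2, Santos 1/2 — all within limits.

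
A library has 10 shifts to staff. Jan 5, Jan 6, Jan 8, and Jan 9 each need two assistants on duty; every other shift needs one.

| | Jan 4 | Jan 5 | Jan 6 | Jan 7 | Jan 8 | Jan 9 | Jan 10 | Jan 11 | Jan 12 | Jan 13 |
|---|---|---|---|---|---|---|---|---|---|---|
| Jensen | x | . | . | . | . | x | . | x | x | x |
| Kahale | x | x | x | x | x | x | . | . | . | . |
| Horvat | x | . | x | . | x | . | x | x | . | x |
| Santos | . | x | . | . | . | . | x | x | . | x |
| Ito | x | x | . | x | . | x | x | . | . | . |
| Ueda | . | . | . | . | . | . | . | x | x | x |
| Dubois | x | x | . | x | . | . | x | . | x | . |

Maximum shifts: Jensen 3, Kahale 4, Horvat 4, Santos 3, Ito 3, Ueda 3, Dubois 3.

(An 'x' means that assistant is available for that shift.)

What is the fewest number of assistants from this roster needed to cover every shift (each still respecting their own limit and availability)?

4

14 slots to fill and no one can take more than 4, so at least ⌈14/4⌉ = 4 assistants are needed.
Jensen, Kahale, Horvat, and Ito alone can cover everything: Jan 4→Ito, Jan 5→Kahale+Ito, Jan 6→Kahale+Horvat, Jan 7→Kahale, Jan 8→Kahale+Horvat, Jan 9→Jensen+Ito, Jan 10→Horvat, Jan 11→Jensen, Jan 12→Jensen, Jan 13→Horvat.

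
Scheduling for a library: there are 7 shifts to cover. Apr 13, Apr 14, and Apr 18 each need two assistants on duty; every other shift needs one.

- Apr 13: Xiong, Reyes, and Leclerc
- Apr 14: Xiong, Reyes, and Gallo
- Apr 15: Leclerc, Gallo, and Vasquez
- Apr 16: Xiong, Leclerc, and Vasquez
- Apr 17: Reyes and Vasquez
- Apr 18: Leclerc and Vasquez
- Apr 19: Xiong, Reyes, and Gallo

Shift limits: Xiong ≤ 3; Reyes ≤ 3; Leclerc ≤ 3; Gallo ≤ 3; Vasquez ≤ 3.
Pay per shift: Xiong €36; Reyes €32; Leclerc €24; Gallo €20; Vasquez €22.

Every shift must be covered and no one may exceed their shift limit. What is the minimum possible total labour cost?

Apr 18 can only be covered by Leclerc and Vasquez, so that assignment is forced.
Picking the cheapest available assistant for each shift independently would cost €238, and that bound is achievable.
An optimal schedule: Apr 13→Leclerc+Reyes, Apr 14→Gallo+Reyes, Apr 15→Gallo, Apr 16→Vasquez, Apr 17→Vasquez, Apr 18→Vasquez+Leclerc, Apr 19→Gallo.
Total: 24 + 32 + 20 + 32 + 20 + 22 + 22 + 22 + 24 + 20 = €238.

€238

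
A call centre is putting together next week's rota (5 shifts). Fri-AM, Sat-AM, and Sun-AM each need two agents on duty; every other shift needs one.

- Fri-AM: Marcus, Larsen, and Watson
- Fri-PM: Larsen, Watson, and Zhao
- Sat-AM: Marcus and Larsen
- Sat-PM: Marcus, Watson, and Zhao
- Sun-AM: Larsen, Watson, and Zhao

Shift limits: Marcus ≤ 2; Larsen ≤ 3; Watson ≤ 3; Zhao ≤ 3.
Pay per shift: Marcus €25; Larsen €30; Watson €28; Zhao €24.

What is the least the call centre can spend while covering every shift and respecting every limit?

€208

Sat-AM can only be covered by Marcus and Larsen, so that assignment is forced.
Picking the cheapest available agent for each shift independently would cost €208, and that bound is achievable.
An optimal schedule: Fri-AM→Marcus+Watson, Fri-PM→Zhao, Sat-AM→Marcus+Larsen, Sat-PM→Zhao, Sun-AM→Zhao+Watson.
Total: 25 + 28 + 24 + 25 + 30 + 24 + 24 + 28 = €208.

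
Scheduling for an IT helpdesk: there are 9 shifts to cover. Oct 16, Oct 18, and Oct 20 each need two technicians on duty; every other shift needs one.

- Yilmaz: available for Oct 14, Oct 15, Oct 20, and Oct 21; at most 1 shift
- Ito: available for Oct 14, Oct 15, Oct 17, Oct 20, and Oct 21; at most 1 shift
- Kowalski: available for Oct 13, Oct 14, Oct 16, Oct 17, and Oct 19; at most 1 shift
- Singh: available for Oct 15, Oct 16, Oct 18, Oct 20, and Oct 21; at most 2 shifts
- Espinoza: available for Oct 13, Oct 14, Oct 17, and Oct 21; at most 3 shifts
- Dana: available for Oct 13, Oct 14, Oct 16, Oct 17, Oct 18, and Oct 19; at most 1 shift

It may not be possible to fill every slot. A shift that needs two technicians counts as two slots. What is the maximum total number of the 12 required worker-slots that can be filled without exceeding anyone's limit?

9

Total capacity across all technicians is 1+1+1+2+3+1 = 9, and 12 slots are needed, so at most 9 can be filled.
An assignment achieving 9: Oct 13→Espinoza, Oct 15→Yilmaz, Oct 16→Singh, Oct 17→Espinoza, Oct 18→Singh+Dana, Oct 19→Kowalski, Oct 20→Ito, Oct 21→Espinoza.
Loads: Yilmaz 1/1, Ito 1/1, Kowalski 1/1, Singh 2/2, Espinoza 3/3, Dana 1/1.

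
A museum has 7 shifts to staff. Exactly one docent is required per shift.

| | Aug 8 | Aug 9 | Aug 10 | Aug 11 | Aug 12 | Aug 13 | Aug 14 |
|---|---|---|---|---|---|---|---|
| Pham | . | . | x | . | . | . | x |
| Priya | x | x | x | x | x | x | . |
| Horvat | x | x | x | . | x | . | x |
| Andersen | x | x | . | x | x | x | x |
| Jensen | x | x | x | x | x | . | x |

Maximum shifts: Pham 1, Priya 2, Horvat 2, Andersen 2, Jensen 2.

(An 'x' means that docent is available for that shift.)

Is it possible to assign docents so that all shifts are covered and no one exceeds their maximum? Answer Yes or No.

One valid schedule: Aug 8→Horvat, Aug 9→Horvat, Aug 10→Pham, Aug 11→Priya, Aug 12→Andersen, Aug 13→Priya, Aug 14→Andersen.
Loads: Pham 1/1, Priya 2/2, Horvat 2/2, Andersen 2/2, Jensen 0/2 — all within limits.

Yes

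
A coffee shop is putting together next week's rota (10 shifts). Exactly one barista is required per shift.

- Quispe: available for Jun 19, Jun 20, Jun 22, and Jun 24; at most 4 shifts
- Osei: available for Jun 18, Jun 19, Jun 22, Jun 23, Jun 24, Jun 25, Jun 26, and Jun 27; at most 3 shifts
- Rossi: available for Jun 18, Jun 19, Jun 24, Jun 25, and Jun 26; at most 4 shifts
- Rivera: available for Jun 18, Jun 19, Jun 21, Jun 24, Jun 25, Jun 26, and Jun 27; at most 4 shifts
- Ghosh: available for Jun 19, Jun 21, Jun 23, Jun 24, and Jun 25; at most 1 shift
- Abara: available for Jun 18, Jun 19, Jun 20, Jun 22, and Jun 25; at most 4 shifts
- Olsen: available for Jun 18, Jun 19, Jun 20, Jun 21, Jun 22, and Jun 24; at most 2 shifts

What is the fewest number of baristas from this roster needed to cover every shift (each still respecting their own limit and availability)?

10 slots to fill and no one can take more than 4, so at least ⌈10/4⌉ = 3 baristas are needed.
Quispe, Osei, and Rivera alone can cover everything: Jun 18→Osei, Jun 19→Quispe, Jun 20→Quispe, Jun 21→Rivera, Jun 22→Quispe, Jun 23→Osei, Jun 24→Quispe, Jun 25→Osei, Jun 26→Rivera, Jun 27→Rivera.

3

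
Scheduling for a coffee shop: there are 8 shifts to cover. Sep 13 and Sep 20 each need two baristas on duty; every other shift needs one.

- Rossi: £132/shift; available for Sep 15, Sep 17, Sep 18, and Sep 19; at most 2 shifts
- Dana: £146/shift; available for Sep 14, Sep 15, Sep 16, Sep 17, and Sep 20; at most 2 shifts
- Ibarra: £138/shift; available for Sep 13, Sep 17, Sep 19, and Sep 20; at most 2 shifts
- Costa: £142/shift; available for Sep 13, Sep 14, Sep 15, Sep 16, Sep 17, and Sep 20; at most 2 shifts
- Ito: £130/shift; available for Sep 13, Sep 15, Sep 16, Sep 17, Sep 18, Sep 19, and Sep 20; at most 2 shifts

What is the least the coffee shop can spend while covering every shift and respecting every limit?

£1376

Picking the cheapest available barista for each shift independently would cost £1328, but that ignores the shift limits.
An optimal schedule: Sep 13→Ibarra+Costa, Sep 14→Dana, Sep 15→Costa, Sep 16→Dana, Sep 17→Ito, Sep 18→Rossi, Sep 19→Rossi, Sep 20→Ibarra+Ito.
Total: 138 + 142 + 146 + 142 + 146 + 130 + 132 + 132 + 138 + 130 = £1376.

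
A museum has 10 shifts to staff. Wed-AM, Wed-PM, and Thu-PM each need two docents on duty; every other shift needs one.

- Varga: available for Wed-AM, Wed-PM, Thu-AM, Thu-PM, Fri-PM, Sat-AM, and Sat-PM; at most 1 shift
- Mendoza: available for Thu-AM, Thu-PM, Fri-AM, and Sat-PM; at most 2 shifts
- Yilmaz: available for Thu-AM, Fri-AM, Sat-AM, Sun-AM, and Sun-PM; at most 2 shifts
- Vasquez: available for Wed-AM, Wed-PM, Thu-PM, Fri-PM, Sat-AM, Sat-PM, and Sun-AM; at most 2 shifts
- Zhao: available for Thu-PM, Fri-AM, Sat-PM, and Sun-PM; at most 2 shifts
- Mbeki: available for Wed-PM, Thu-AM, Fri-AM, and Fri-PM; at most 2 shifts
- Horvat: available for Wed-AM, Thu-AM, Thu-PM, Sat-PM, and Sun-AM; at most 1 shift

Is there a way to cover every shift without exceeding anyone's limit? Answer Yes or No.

No

Total capacity is 1+2+2+2+2+2+1 = 12 but 13 worker-slots are needed — infeasible.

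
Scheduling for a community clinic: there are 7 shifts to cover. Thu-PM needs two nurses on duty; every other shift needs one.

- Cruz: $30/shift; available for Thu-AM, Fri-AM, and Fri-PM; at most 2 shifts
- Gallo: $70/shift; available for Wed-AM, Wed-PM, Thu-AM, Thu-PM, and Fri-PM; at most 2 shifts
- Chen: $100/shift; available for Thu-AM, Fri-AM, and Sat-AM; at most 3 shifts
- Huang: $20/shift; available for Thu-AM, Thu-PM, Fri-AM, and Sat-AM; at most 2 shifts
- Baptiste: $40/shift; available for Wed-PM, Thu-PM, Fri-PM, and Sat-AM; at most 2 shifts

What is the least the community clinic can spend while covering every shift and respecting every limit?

$320

Wed-AM can only be covered by Gallo, so that assignment is forced.
Picking the cheapest available nurse for each shift independently would cost $260, but that ignores the shift limits.
An optimal schedule: Wed-AM→Gallo, Wed-PM→Baptiste, Thu-AM→Gallo, Thu-PM→Huang+Baptiste, Fri-AM→Cruz, Fri-PM→Cruz, Sat-AM→Huang.
Total: 70 + 40 + 70 + 20 + 40 + 30 + 30 + 20 = $320.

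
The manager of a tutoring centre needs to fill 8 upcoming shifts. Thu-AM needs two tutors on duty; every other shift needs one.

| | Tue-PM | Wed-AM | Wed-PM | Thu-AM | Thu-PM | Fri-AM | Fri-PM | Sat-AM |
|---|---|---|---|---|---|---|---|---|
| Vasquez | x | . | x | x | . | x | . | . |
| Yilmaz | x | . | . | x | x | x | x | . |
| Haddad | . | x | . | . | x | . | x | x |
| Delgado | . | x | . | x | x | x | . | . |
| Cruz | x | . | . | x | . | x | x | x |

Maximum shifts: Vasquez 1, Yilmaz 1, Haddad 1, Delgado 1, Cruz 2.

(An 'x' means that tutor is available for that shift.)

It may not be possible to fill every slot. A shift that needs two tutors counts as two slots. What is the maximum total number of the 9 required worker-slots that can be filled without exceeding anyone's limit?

6

Total capacity across all tutors is 1+1+1+1+2 = 6, and 9 slots are needed, so at most 6 can be filled.
An assignment achieving 6: Tue-PM→Yilmaz, Wed-AM→Haddad, Wed-PM→Vasquez, Thu-PM→Delgado, Fri-PM→Cruz, Sat-AM→Cruz.
Loads: Vasquez 1/1, Yilmaz 1/1, Haddad 1/1, Delgado 1/1, Cruz 2/2.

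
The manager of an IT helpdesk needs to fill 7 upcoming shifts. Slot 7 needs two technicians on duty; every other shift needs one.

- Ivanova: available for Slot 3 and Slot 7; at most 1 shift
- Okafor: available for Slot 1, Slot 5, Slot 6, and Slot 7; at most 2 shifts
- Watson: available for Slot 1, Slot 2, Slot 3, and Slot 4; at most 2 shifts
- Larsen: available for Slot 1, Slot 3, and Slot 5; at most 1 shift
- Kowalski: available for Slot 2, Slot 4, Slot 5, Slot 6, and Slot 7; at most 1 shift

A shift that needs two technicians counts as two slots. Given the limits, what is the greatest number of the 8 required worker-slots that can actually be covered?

Total capacity across all technicians is 1+2+2+1+1 = 7, and 8 slots are needed, so at most 7 can be filled.
An assignment achieving 7: Slot 1→Okafor, Slot 2→Watson, Slot 3→Ivanova, Slot 4→Watson, Slot 5→Larsen, Slot 6→Okafor, Slot 7→Kowalski.
Loads: Ivanova 1/1, Okafor 2/2, Watson 2/2, Larsen 1/1, Kowalski 1/1.

7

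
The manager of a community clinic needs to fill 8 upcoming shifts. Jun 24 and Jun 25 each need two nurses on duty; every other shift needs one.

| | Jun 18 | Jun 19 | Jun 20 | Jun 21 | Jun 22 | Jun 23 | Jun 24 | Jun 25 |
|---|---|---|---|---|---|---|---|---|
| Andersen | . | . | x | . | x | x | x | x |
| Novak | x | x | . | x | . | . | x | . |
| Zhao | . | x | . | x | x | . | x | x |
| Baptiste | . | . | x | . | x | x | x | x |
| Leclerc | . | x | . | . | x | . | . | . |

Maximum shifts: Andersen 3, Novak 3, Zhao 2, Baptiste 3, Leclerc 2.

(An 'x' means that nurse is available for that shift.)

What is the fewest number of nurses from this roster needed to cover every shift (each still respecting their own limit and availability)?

4

10 slots to fill and no one can take more than 3, so at least ⌈10/3⌉ = 4 nurses are needed.
Andersen, Novak, Zhao, and Baptiste alone can cover everything: Jun 18→Novak, Jun 19→Novak, Jun 20→Andersen, Jun 21→Novak, Jun 22→Andersen, Jun 23→Andersen, Jun 24→Zhao+Baptiste, Jun 25→Zhao+Baptiste.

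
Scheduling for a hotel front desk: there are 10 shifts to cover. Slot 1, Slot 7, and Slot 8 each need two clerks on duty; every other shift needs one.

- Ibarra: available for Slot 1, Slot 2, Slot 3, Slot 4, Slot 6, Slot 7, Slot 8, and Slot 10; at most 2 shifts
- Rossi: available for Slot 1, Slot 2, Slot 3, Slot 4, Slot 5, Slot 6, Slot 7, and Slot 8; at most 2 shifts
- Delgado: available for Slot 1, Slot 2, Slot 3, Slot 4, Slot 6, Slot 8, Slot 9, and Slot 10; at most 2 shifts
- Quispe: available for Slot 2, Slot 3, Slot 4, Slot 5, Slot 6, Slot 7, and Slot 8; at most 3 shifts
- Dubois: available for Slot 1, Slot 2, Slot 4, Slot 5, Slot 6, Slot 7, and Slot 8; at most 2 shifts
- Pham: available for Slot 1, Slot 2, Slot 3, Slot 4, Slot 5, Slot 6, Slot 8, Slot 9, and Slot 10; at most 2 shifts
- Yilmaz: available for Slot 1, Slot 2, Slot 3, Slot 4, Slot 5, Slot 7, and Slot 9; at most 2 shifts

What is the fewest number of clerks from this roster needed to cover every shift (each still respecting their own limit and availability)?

6

13 slots to fill and no one can take more than 3, so at least ⌈13/3⌉ = 5 clerks are needed.
Any 5 clerks together have capacity at most 3+2+2+2+2 = 11 < 13 slots, so 5 can never suffice.
Ibarra, Rossi, Delgado, Quispe, Dubois, and Pham alone can cover everything: Slot 1→Dubois+Pham, Slot 2→Rossi, Slot 3→Ibarra, Slot 4→Delgado, Slot 5→Rossi, Slot 6→Quispe, Slot 7→Quispe+Dubois, Slot 8→Quispe+Pham, Slot 9→Delgado, Slot 10→Ibarra.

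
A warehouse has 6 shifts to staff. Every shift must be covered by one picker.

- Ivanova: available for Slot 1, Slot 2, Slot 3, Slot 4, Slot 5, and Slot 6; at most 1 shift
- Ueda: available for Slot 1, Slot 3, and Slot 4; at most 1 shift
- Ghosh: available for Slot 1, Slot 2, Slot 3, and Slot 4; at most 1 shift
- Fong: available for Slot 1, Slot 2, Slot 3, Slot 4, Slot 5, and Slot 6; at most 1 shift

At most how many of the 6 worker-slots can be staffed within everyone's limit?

Total capacity across all pickers is 1+1+1+1 = 4, and 6 slots are needed, so at most 4 can be filled.
An assignment achieving 4: Slot 1→Ueda, Slot 2→Ghosh, Slot 5→Ivanova, Slot 6→Fong.
Loads: Ivanova 1/1, Ueda 1/1, Ghosh 1/1, Fong 1/1.

4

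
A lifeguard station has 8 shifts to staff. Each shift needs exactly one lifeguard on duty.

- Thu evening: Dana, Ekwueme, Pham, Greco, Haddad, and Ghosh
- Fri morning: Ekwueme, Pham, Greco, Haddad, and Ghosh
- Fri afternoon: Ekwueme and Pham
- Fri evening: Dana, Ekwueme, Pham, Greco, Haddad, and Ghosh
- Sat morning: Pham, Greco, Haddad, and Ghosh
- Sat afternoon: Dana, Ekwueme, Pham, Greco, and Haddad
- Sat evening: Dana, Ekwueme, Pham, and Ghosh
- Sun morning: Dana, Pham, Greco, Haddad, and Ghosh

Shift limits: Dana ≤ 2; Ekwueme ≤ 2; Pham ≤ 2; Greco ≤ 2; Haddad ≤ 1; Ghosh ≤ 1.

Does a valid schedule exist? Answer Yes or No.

Yes

One valid schedule: Thu evening→Greco, Fri morning→Ekwueme, Fri afternoon→Ekwueme, Fri evening→Greco, Sat morning→Pham, Sat afternoon→Dana, Sat evening→Dana, Sun morning→Pham.
Loads: Dana 2/2, Ekwueme 2/2, Pham 2/2, Greco 2/2, Haddad 0/1, Ghosh 0/1 — all within limits.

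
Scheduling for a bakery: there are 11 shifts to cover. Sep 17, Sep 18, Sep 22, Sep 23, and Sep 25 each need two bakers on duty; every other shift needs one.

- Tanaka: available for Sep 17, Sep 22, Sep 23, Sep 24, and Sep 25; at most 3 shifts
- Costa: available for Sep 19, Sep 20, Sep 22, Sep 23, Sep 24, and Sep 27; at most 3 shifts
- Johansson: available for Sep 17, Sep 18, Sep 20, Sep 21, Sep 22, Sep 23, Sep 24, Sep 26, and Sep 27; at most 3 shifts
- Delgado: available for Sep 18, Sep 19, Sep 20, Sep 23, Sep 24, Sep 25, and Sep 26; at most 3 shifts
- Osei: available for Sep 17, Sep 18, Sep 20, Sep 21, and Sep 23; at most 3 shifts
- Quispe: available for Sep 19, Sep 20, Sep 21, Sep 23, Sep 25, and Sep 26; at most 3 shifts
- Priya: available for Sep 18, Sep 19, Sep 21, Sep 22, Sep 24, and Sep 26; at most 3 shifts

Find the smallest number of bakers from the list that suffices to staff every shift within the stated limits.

6

16 slots to fill and no one can take more than 3, so at least ⌈16/3⌉ = 6 bakers are needed.
Tanaka, Costa, Johansson, Delgado, Osei, and Quispe alone can cover everything: Sep 17→Tanaka+Johansson, Sep 18→Johansson+Delgado, Sep 19→Costa, Sep 20→Osei, Sep 21→Johansson, Sep 22→Tanaka+Costa, Sep 23→Osei+Quispe, Sep 24→Delgado, Sep 25→Tanaka+Delgado, Sep 26→Quispe, Sep 27→Costa.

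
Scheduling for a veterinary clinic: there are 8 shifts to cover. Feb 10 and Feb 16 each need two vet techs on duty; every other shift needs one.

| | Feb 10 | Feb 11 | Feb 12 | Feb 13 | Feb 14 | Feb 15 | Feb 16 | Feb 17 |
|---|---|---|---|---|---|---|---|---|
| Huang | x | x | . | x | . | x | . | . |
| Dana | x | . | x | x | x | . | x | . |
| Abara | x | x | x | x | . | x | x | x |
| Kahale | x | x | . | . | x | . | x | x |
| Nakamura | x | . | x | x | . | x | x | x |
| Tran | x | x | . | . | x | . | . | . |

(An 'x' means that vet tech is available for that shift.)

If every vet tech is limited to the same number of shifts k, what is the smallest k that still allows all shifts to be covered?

With 6 vet techs and 10 worker-slots to fill, someone must work at least ⌈10/6⌉ = 2 shifts, so k ≥ 2.
k = 2 works: Feb 10→Kahale+Nakamura, Feb 11→Huang, Feb 12→Dana, Feb 13→Abara, Feb 14→Dana, Feb 15→Huang, Feb 16→Kahale+Nakamura, Feb 17→Abara.
Loads: Huang 2, Dana 2, Abara 2, Kahale 2, Nakamura 2, Tran 0 — all ≤ 2.

2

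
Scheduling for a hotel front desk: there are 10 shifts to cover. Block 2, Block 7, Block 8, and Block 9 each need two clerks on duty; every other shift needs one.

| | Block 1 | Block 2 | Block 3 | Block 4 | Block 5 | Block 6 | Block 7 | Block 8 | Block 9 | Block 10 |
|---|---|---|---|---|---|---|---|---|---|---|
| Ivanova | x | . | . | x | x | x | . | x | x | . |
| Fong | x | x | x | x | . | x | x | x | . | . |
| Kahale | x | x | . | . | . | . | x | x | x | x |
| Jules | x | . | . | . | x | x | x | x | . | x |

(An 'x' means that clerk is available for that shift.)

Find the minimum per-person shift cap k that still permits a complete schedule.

With 4 clerks and 14 worker-slots to fill, someone must work at least ⌈14/4⌉ = 4 shifts, so k ≥ 4.
k = 4 works: Block 1→Jules, Block 2→Fong+Kahale, Block 3→Fong, Block 4→Ivanova, Block 5→Ivanova, Block 6→Ivanova, Block 7→Fong+Kahale, Block 8→Fong+Jules, Block 9→Ivanova+Kahale, Block 10→Kahale.
Loads: Ivanova 4, Fong 4, Kahale 4, Jules 2 — all ≤ 4.

4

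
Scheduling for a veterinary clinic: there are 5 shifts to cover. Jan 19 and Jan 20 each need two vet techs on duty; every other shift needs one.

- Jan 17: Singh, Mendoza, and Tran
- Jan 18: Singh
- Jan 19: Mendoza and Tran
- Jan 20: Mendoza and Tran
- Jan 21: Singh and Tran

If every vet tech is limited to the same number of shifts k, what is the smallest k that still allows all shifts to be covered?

With 3 vet techs and 7 worker-slots to fill, someone must work at least ⌈7/3⌉ = 3 shifts, so k ≥ 3.
k = 3 works: Jan 17→Singh, Jan 18→Singh, Jan 19→Mendoza+Tran, Jan 20→Mendoza+Tran, Jan 21→Singh.
Loads: Singh 3, Mendoza 2, Tran 2 — all ≤ 3.

3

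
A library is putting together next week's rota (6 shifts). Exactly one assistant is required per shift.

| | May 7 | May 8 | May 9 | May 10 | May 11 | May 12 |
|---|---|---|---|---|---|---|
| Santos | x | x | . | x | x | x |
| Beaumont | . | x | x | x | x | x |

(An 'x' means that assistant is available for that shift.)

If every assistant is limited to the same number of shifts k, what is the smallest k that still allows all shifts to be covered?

With 2 assistants and 6 worker-slots to fill, someone must work at least ⌈6/2⌉ = 3 shifts, so k ≥ 3.
k = 3 works: May 7→Santos, May 8→Santos, May 9→Beaumont, May 10→Santos, May 11→Beaumont, May 12→Beaumont.
Loads: Santos 3, Beaumont 3 — all ≤ 3.

3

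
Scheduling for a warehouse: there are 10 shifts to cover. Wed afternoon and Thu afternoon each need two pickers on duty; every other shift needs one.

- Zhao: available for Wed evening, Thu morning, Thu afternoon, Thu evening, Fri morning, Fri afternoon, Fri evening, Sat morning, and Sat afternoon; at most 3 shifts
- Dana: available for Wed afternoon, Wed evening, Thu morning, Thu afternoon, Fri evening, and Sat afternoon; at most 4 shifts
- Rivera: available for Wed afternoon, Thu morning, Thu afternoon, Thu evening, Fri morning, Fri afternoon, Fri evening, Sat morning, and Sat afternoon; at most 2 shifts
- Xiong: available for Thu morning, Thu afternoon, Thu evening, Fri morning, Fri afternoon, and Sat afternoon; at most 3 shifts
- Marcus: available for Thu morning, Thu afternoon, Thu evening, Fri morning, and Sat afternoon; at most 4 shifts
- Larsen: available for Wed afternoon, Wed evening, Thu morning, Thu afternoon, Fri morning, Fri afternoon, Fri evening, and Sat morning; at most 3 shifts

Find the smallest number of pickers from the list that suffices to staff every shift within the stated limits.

12 slots to fill and no one can take more than 4, so at least ⌈12/4⌉ = 3 pickers are needed.
Any 3 pickers together have capacity at most 4+4+3 = 11 < 12 slots, so 3 can never suffice.
Zhao, Dana, Rivera, and Xiong alone can cover everything: Wed afternoon→Dana+Rivera, Wed evening→Zhao, Thu morning→Dana, Thu afternoon→Dana+Xiong, Thu evening→Zhao, Fri morning→Rivera, Fri afternoon→Xiong, Fri evening→Dana, Sat morning→Zhao, Sat afternoon→Xiong.

4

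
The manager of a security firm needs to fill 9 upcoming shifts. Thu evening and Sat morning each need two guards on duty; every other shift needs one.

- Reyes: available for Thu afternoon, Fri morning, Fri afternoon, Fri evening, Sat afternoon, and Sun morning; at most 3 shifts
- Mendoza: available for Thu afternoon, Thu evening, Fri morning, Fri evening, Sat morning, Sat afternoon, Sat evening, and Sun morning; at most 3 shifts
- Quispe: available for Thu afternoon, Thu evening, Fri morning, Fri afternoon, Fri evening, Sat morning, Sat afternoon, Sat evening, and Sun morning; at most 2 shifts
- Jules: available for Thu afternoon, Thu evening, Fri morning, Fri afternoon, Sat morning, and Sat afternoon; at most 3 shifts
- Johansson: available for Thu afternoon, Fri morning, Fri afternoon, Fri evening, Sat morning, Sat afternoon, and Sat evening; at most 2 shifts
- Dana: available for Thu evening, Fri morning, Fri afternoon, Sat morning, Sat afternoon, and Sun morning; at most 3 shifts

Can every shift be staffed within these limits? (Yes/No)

One valid schedule: Thu afternoon→Reyes, Thu evening→Mendoza+Quispe, Fri morning→Mendoza, Fri afternoon→Quispe, Fri evening→Reyes, Sat morning→Jules+Johansson, Sat afternoon→Jules, Sat evening→Mendoza, Sun morning→Reyes.
Loads: Reyes 3/3, Mendoza 3/3, Quispe 2/2, Jules 2/3, Johansson 1/2, Dana 0/3 — all within limits.

Yes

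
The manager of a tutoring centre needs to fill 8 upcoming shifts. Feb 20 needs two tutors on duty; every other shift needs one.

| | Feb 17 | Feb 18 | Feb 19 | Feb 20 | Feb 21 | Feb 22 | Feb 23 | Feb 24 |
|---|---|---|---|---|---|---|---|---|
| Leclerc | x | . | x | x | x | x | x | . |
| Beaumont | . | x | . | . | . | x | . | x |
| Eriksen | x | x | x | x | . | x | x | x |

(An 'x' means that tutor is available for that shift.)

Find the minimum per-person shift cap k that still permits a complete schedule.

With 3 tutors and 9 worker-slots to fill, someone must work at least ⌈9/3⌉ = 3 shifts, so k ≥ 3.
k = 3 works: Feb 17→Leclerc, Feb 18→Beaumont, Feb 19→Eriksen, Feb 20→Leclerc+Eriksen, Feb 21→Leclerc, Feb 22→Beaumont, Feb 23→Eriksen, Feb 24→Beaumont.
Loads: Leclerc 3, Beaumont 3, Eriksen 3 — all ≤ 3.

3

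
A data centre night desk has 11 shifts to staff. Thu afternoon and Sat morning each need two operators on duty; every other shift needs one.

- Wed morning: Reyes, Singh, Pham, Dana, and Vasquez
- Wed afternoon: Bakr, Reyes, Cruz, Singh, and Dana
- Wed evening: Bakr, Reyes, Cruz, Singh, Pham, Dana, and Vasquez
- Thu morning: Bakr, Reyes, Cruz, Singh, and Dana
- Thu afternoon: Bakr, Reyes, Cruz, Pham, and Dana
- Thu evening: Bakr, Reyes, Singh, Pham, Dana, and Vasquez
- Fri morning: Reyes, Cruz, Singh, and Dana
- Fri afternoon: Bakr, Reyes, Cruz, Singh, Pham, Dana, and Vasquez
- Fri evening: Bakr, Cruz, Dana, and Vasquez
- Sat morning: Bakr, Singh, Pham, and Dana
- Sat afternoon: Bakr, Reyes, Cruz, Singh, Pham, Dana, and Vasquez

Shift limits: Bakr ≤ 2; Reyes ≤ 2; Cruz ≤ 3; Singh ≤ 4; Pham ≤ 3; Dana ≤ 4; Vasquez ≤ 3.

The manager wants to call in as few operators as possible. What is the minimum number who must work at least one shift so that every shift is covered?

13 slots to fill and no one can take more than 4, so at least ⌈13/4⌉ = 4 operators are needed.
Bakr, Cruz, Singh, and Dana alone can cover everything: Wed morning→Singh, Wed afternoon→Singh, Wed evening→Singh, Thu morning→Dana, Thu afternoon→Bakr+Cruz, Thu evening→Bakr, Fri morning→Cruz, Fri afternoon→Dana, Fri evening→Cruz, Sat morning→Singh+Dana, Sat afternoon→Dana.

4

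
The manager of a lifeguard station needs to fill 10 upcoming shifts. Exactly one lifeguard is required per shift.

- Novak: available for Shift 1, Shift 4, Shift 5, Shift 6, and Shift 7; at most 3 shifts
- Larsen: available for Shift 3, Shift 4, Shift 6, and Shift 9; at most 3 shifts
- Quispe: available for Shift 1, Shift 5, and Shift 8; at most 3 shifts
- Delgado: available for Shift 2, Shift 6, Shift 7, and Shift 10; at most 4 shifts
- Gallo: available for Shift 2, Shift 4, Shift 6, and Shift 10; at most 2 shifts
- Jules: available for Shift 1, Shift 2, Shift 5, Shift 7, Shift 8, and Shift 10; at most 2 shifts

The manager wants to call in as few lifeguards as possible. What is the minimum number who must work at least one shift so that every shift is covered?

10 slots to fill and no one can take more than 4, so at least ⌈10/4⌉ = 3 lifeguards are needed.
Larsen, Quispe, and Delgado alone can cover everything: Shift 1→Quispe, Shift 2→Delgado, Shift 3→Larsen, Shift 4→Larsen, Shift 5→Quispe, Shift 6→Delgado, Shift 7→Delgado, Shift 8→Quispe, Shift 9→Larsen, Shift 10→Delgado.

3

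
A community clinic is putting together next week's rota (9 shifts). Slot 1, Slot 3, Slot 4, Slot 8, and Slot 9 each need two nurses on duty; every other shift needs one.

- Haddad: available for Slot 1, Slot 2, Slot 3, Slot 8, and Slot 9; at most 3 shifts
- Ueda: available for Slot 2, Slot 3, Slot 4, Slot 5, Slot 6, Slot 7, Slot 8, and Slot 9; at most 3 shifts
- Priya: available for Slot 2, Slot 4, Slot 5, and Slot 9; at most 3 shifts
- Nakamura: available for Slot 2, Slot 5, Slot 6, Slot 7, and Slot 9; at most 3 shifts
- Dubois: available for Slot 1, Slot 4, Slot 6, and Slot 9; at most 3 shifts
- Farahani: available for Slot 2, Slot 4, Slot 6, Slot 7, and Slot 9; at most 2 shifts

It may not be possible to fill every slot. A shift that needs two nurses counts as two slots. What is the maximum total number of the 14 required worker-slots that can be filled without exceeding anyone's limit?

Total capacity across all nurses is 3+3+3+3+3+2 = 17, and 14 slots are needed, so at most 14 can be filled.
An assignment achieving 14: Slot 1→Haddad+Dubois, Slot 2→Priya, Slot 3→Haddad+Ueda, Slot 4→Priya+Dubois, Slot 5→Ueda, Slot 6→Nakamura, Slot 7→Nakamura, Slot 8→Haddad+Ueda, Slot 9→Priya+Nakamura.
Loads: Haddad 3/3, Ueda 3/3, Priya 3/3, Nakamura 3/3, Dubois 2/3, Farahani 0/2.

14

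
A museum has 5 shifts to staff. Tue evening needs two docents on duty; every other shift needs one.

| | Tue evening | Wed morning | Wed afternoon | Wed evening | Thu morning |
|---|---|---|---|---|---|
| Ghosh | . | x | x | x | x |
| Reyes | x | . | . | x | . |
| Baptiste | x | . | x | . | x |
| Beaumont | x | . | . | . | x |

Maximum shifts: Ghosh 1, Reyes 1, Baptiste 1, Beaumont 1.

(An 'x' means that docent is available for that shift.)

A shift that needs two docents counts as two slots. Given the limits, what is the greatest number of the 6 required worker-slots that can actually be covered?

Total capacity across all docents is 1+1+1+1 = 4, and 6 slots are needed, so at most 4 can be filled.
An assignment achieving 4: Tue evening→Beaumont, Wed morning→Ghosh, Wed afternoon→Baptiste, Wed evening→Reyes.
Loads: Ghosh 1/1, Reyes 1/1, Baptiste 1/1, Beaumont 1/1.

4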